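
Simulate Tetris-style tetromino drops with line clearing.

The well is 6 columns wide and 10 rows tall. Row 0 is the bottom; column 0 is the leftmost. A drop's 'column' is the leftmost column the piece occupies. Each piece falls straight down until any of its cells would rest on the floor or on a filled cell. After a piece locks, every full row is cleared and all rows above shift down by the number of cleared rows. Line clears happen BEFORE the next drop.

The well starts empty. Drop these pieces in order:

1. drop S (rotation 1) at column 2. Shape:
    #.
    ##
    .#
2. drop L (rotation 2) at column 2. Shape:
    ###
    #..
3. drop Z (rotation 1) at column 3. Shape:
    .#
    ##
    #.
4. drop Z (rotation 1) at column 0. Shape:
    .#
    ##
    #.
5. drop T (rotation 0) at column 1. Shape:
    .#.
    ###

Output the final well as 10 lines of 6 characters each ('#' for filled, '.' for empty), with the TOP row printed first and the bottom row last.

Drop 1: S rot1 at col 2 lands with bottom-row=0; cleared 0 line(s) (total 0); column heights now [0 0 3 2 0 0], max=3
Drop 2: L rot2 at col 2 lands with bottom-row=3; cleared 0 line(s) (total 0); column heights now [0 0 5 5 5 0], max=5
Drop 3: Z rot1 at col 3 lands with bottom-row=5; cleared 0 line(s) (total 0); column heights now [0 0 5 7 8 0], max=8
Drop 4: Z rot1 at col 0 lands with bottom-row=0; cleared 0 line(s) (total 0); column heights now [2 3 5 7 8 0], max=8
Drop 5: T rot0 at col 1 lands with bottom-row=7; cleared 0 line(s) (total 0); column heights now [2 8 9 8 8 0], max=9

Answer: ......
..#...
.####.
...##.
...#..
..###.
..#...
.##...
####..
#..#..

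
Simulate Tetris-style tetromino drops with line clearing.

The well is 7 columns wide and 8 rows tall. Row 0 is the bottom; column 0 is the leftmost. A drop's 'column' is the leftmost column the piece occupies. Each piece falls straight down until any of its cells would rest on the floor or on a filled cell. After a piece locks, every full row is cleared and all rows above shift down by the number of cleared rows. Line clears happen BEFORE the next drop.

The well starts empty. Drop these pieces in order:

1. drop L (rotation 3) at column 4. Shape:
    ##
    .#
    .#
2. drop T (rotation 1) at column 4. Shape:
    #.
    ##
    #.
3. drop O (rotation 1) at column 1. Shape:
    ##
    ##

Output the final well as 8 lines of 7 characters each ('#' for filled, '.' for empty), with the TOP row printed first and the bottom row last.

Answer: .......
.......
....#..
....##.
....#..
....##.
.##..#.
.##..#.

Derivation:
Drop 1: L rot3 at col 4 lands with bottom-row=0; cleared 0 line(s) (total 0); column heights now [0 0 0 0 3 3 0], max=3
Drop 2: T rot1 at col 4 lands with bottom-row=3; cleared 0 line(s) (total 0); column heights now [0 0 0 0 6 5 0], max=6
Drop 3: O rot1 at col 1 lands with bottom-row=0; cleared 0 line(s) (total 0); column heights now [0 2 2 0 6 5 0], max=6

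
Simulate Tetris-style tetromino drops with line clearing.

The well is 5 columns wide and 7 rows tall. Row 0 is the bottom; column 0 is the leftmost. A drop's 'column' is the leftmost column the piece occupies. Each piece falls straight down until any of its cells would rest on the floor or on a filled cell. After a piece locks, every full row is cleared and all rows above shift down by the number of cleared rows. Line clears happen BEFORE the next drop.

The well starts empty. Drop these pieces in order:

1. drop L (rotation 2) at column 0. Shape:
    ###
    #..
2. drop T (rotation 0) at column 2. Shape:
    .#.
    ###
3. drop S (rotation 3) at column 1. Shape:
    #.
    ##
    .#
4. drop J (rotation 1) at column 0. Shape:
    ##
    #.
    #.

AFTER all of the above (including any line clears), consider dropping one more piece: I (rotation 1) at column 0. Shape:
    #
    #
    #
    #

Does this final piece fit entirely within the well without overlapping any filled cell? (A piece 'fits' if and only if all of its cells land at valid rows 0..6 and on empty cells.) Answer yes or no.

Drop 1: L rot2 at col 0 lands with bottom-row=0; cleared 0 line(s) (total 0); column heights now [2 2 2 0 0], max=2
Drop 2: T rot0 at col 2 lands with bottom-row=2; cleared 0 line(s) (total 0); column heights now [2 2 3 4 3], max=4
Drop 3: S rot3 at col 1 lands with bottom-row=3; cleared 0 line(s) (total 0); column heights now [2 6 5 4 3], max=6
Drop 4: J rot1 at col 0 lands with bottom-row=4; cleared 0 line(s) (total 0); column heights now [7 7 5 4 3], max=7
Test piece I rot1 at col 0 (width 1): heights before test = [7 7 5 4 3]; fits = False

Answer: no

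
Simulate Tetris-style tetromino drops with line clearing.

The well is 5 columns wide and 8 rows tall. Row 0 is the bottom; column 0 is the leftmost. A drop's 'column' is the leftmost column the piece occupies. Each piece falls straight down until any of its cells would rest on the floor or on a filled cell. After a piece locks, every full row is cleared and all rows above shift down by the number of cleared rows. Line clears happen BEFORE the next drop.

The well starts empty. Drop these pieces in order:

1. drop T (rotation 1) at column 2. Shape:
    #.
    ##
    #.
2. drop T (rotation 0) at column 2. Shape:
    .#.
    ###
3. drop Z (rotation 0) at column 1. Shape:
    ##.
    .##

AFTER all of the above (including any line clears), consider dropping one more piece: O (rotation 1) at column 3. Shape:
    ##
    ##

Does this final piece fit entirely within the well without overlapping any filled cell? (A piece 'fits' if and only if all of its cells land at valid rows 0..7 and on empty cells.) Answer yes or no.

Answer: yes

Derivation:
Drop 1: T rot1 at col 2 lands with bottom-row=0; cleared 0 line(s) (total 0); column heights now [0 0 3 2 0], max=3
Drop 2: T rot0 at col 2 lands with bottom-row=3; cleared 0 line(s) (total 0); column heights now [0 0 4 5 4], max=5
Drop 3: Z rot0 at col 1 lands with bottom-row=5; cleared 0 line(s) (total 0); column heights now [0 7 7 6 4], max=7
Test piece O rot1 at col 3 (width 2): heights before test = [0 7 7 6 4]; fits = True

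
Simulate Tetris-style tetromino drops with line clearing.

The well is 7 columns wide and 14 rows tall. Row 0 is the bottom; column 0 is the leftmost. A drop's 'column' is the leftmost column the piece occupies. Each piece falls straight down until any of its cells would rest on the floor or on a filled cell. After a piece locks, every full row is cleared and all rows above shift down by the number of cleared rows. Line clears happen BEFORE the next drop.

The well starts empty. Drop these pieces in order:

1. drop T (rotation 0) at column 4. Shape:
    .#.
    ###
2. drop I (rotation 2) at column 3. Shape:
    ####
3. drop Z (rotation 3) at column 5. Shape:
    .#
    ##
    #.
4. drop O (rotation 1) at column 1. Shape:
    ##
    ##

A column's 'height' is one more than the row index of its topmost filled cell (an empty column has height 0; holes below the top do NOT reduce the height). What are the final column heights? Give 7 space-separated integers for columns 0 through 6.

Drop 1: T rot0 at col 4 lands with bottom-row=0; cleared 0 line(s) (total 0); column heights now [0 0 0 0 1 2 1], max=2
Drop 2: I rot2 at col 3 lands with bottom-row=2; cleared 0 line(s) (total 0); column heights now [0 0 0 3 3 3 3], max=3
Drop 3: Z rot3 at col 5 lands with bottom-row=3; cleared 0 line(s) (total 0); column heights now [0 0 0 3 3 5 6], max=6
Drop 4: O rot1 at col 1 lands with bottom-row=0; cleared 0 line(s) (total 0); column heights now [0 2 2 3 3 5 6], max=6

Answer: 0 2 2 3 3 5 6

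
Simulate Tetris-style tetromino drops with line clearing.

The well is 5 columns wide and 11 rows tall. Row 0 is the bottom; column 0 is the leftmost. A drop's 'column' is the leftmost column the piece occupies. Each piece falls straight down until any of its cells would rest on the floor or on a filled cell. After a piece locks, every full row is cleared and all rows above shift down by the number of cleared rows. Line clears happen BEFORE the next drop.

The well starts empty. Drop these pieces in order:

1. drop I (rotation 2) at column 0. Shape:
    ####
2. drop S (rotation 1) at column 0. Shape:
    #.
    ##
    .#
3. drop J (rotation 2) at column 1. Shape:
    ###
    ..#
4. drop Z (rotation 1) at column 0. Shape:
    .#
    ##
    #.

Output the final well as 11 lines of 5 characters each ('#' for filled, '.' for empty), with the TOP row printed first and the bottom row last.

Drop 1: I rot2 at col 0 lands with bottom-row=0; cleared 0 line(s) (total 0); column heights now [1 1 1 1 0], max=1
Drop 2: S rot1 at col 0 lands with bottom-row=1; cleared 0 line(s) (total 0); column heights now [4 3 1 1 0], max=4
Drop 3: J rot2 at col 1 lands with bottom-row=2; cleared 0 line(s) (total 0); column heights now [4 4 4 4 0], max=4
Drop 4: Z rot1 at col 0 lands with bottom-row=4; cleared 0 line(s) (total 0); column heights now [6 7 4 4 0], max=7

Answer: .....
.....
.....
.....
.#...
##...
#....
####.
##.#.
.#...
####.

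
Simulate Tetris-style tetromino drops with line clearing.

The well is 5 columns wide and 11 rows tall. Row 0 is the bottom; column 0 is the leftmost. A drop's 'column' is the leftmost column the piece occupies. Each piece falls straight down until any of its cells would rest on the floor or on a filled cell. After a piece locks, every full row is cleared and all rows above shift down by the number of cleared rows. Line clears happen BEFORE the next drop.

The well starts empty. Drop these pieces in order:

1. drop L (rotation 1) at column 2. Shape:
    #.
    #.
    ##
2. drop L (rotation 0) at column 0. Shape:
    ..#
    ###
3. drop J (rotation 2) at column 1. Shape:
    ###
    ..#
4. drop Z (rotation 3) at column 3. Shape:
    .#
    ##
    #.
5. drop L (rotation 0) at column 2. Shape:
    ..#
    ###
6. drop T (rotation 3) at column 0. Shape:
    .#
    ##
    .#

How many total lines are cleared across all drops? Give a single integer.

Answer: 0

Derivation:
Drop 1: L rot1 at col 2 lands with bottom-row=0; cleared 0 line(s) (total 0); column heights now [0 0 3 1 0], max=3
Drop 2: L rot0 at col 0 lands with bottom-row=3; cleared 0 line(s) (total 0); column heights now [4 4 5 1 0], max=5
Drop 3: J rot2 at col 1 lands with bottom-row=4; cleared 0 line(s) (total 0); column heights now [4 6 6 6 0], max=6
Drop 4: Z rot3 at col 3 lands with bottom-row=6; cleared 0 line(s) (total 0); column heights now [4 6 6 8 9], max=9
Drop 5: L rot0 at col 2 lands with bottom-row=9; cleared 0 line(s) (total 0); column heights now [4 6 10 10 11], max=11
Drop 6: T rot3 at col 0 lands with bottom-row=6; cleared 0 line(s) (total 0); column heights now [8 9 10 10 11], max=11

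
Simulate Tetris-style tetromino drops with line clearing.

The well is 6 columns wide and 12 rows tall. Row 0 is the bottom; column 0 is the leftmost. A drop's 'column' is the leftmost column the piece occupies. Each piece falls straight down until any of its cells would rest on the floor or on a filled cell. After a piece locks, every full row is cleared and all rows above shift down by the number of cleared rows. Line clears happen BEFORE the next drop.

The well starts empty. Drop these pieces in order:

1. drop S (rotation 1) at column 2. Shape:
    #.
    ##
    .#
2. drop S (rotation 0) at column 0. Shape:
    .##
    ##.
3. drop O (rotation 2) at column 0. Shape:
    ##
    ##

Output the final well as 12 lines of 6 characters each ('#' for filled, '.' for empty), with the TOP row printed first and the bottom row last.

Drop 1: S rot1 at col 2 lands with bottom-row=0; cleared 0 line(s) (total 0); column heights now [0 0 3 2 0 0], max=3
Drop 2: S rot0 at col 0 lands with bottom-row=2; cleared 0 line(s) (total 0); column heights now [3 4 4 2 0 0], max=4
Drop 3: O rot2 at col 0 lands with bottom-row=4; cleared 0 line(s) (total 0); column heights now [6 6 4 2 0 0], max=6

Answer: ......
......
......
......
......
......
##....
##....
.##...
###...
..##..
...#..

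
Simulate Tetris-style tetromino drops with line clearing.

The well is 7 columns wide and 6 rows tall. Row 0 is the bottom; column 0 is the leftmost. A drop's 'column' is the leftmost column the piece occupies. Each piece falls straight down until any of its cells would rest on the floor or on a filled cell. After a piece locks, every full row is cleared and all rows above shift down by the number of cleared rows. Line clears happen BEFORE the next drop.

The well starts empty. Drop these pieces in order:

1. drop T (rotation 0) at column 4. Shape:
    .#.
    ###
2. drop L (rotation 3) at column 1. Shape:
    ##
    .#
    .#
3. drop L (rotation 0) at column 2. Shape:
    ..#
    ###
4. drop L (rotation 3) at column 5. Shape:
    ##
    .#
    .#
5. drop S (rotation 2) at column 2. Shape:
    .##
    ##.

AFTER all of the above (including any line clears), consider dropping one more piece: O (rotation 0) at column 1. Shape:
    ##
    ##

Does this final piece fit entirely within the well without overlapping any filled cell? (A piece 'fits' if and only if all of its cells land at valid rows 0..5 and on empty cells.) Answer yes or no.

Drop 1: T rot0 at col 4 lands with bottom-row=0; cleared 0 line(s) (total 0); column heights now [0 0 0 0 1 2 1], max=2
Drop 2: L rot3 at col 1 lands with bottom-row=0; cleared 0 line(s) (total 0); column heights now [0 3 3 0 1 2 1], max=3
Drop 3: L rot0 at col 2 lands with bottom-row=3; cleared 0 line(s) (total 0); column heights now [0 3 4 4 5 2 1], max=5
Drop 4: L rot3 at col 5 lands with bottom-row=1; cleared 0 line(s) (total 0); column heights now [0 3 4 4 5 4 4], max=5
Drop 5: S rot2 at col 2 lands with bottom-row=4; cleared 0 line(s) (total 0); column heights now [0 3 5 6 6 4 4], max=6
Test piece O rot0 at col 1 (width 2): heights before test = [0 3 5 6 6 4 4]; fits = False

Answer: no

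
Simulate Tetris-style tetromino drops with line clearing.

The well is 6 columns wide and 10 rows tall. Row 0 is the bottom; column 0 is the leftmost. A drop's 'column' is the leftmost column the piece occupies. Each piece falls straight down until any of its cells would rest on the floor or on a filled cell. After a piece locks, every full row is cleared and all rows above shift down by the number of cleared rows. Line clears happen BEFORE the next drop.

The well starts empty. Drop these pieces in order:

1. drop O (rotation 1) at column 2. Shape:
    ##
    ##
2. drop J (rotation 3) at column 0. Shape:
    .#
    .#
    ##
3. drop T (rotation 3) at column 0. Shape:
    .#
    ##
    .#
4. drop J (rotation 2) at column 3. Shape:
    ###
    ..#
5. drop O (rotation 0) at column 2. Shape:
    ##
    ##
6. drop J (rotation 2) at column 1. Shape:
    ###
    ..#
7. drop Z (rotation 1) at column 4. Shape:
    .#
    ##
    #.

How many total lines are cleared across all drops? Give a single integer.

Answer: 1

Derivation:
Drop 1: O rot1 at col 2 lands with bottom-row=0; cleared 0 line(s) (total 0); column heights now [0 0 2 2 0 0], max=2
Drop 2: J rot3 at col 0 lands with bottom-row=0; cleared 0 line(s) (total 0); column heights now [1 3 2 2 0 0], max=3
Drop 3: T rot3 at col 0 lands with bottom-row=3; cleared 0 line(s) (total 0); column heights now [5 6 2 2 0 0], max=6
Drop 4: J rot2 at col 3 lands with bottom-row=1; cleared 0 line(s) (total 0); column heights now [5 6 2 3 3 3], max=6
Drop 5: O rot0 at col 2 lands with bottom-row=3; cleared 0 line(s) (total 0); column heights now [5 6 5 5 3 3], max=6
Drop 6: J rot2 at col 1 lands with bottom-row=5; cleared 0 line(s) (total 0); column heights now [5 7 7 7 3 3], max=7
Drop 7: Z rot1 at col 4 lands with bottom-row=3; cleared 1 line(s) (total 1); column heights now [1 6 6 6 4 5], max=6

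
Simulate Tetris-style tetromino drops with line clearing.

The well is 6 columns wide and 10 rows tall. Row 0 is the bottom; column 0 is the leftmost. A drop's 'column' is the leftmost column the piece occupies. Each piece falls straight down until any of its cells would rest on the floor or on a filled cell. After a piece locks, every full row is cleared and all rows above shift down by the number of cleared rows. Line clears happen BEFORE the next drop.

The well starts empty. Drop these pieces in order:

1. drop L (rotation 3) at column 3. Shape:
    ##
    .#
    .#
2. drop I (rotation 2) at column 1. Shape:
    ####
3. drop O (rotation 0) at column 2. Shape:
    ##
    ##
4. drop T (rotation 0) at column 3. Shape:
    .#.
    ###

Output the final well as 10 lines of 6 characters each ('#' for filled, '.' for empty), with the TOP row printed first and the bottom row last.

Drop 1: L rot3 at col 3 lands with bottom-row=0; cleared 0 line(s) (total 0); column heights now [0 0 0 3 3 0], max=3
Drop 2: I rot2 at col 1 lands with bottom-row=3; cleared 0 line(s) (total 0); column heights now [0 4 4 4 4 0], max=4
Drop 3: O rot0 at col 2 lands with bottom-row=4; cleared 0 line(s) (total 0); column heights now [0 4 6 6 4 0], max=6
Drop 4: T rot0 at col 3 lands with bottom-row=6; cleared 0 line(s) (total 0); column heights now [0 4 6 7 8 7], max=8

Answer: ......
......
....#.
...###
..##..
..##..
.####.
...##.
....#.
....#.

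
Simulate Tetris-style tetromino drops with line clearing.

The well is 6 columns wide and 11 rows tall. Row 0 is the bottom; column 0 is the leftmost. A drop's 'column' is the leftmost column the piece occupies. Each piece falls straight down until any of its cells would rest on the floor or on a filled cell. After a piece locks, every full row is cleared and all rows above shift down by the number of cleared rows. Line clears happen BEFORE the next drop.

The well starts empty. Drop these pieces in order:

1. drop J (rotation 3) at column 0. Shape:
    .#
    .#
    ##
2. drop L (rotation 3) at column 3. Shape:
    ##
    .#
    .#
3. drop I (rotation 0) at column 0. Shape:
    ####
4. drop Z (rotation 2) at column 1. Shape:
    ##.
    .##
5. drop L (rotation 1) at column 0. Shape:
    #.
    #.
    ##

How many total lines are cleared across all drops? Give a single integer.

Answer: 0

Derivation:
Drop 1: J rot3 at col 0 lands with bottom-row=0; cleared 0 line(s) (total 0); column heights now [1 3 0 0 0 0], max=3
Drop 2: L rot3 at col 3 lands with bottom-row=0; cleared 0 line(s) (total 0); column heights now [1 3 0 3 3 0], max=3
Drop 3: I rot0 at col 0 lands with bottom-row=3; cleared 0 line(s) (total 0); column heights now [4 4 4 4 3 0], max=4
Drop 4: Z rot2 at col 1 lands with bottom-row=4; cleared 0 line(s) (total 0); column heights now [4 6 6 5 3 0], max=6
Drop 5: L rot1 at col 0 lands with bottom-row=6; cleared 0 line(s) (total 0); column heights now [9 7 6 5 3 0], max=9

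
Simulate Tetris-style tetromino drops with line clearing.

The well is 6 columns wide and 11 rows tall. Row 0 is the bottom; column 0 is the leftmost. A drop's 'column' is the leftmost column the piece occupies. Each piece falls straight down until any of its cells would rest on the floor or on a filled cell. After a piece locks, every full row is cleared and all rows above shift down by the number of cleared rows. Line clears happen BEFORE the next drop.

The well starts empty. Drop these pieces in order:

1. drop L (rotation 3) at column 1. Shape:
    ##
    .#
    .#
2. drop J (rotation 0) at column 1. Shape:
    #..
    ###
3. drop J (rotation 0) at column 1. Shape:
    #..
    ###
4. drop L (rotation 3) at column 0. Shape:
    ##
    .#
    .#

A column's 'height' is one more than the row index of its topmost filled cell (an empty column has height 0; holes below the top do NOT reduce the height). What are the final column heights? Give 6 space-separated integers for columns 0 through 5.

Drop 1: L rot3 at col 1 lands with bottom-row=0; cleared 0 line(s) (total 0); column heights now [0 3 3 0 0 0], max=3
Drop 2: J rot0 at col 1 lands with bottom-row=3; cleared 0 line(s) (total 0); column heights now [0 5 4 4 0 0], max=5
Drop 3: J rot0 at col 1 lands with bottom-row=5; cleared 0 line(s) (total 0); column heights now [0 7 6 6 0 0], max=7
Drop 4: L rot3 at col 0 lands with bottom-row=7; cleared 0 line(s) (total 0); column heights now [10 10 6 6 0 0], max=10

Answer: 10 10 6 6 0 0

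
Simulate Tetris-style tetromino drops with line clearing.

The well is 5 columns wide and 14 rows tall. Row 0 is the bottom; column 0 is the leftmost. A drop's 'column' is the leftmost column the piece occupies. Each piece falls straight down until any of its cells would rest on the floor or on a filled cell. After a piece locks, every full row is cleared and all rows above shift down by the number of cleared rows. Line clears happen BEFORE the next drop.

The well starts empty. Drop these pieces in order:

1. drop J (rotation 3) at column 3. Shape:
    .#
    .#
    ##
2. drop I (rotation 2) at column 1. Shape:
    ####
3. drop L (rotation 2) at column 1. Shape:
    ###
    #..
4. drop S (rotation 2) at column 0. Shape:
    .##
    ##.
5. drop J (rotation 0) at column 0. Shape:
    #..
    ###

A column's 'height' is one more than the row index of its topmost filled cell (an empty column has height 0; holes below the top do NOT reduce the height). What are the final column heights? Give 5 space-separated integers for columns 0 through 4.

Drop 1: J rot3 at col 3 lands with bottom-row=0; cleared 0 line(s) (total 0); column heights now [0 0 0 1 3], max=3
Drop 2: I rot2 at col 1 lands with bottom-row=3; cleared 0 line(s) (total 0); column heights now [0 4 4 4 4], max=4
Drop 3: L rot2 at col 1 lands with bottom-row=4; cleared 0 line(s) (total 0); column heights now [0 6 6 6 4], max=6
Drop 4: S rot2 at col 0 lands with bottom-row=6; cleared 0 line(s) (total 0); column heights now [7 8 8 6 4], max=8
Drop 5: J rot0 at col 0 lands with bottom-row=8; cleared 0 line(s) (total 0); column heights now [10 9 9 6 4], max=10

Answer: 10 9 9 6 4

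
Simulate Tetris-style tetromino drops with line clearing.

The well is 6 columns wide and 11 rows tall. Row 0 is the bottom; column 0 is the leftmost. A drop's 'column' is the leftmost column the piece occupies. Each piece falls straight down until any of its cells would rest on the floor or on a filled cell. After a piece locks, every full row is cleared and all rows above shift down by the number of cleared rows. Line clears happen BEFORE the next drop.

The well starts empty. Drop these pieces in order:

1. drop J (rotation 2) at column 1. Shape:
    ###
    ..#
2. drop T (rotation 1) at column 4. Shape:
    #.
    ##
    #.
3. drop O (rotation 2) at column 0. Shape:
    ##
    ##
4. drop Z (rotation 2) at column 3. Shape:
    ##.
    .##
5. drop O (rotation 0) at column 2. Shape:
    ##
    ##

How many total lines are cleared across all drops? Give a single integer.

Drop 1: J rot2 at col 1 lands with bottom-row=0; cleared 0 line(s) (total 0); column heights now [0 2 2 2 0 0], max=2
Drop 2: T rot1 at col 4 lands with bottom-row=0; cleared 0 line(s) (total 0); column heights now [0 2 2 2 3 2], max=3
Drop 3: O rot2 at col 0 lands with bottom-row=2; cleared 0 line(s) (total 0); column heights now [4 4 2 2 3 2], max=4
Drop 4: Z rot2 at col 3 lands with bottom-row=3; cleared 0 line(s) (total 0); column heights now [4 4 2 5 5 4], max=5
Drop 5: O rot0 at col 2 lands with bottom-row=5; cleared 0 line(s) (total 0); column heights now [4 4 7 7 5 4], max=7

Answer: 0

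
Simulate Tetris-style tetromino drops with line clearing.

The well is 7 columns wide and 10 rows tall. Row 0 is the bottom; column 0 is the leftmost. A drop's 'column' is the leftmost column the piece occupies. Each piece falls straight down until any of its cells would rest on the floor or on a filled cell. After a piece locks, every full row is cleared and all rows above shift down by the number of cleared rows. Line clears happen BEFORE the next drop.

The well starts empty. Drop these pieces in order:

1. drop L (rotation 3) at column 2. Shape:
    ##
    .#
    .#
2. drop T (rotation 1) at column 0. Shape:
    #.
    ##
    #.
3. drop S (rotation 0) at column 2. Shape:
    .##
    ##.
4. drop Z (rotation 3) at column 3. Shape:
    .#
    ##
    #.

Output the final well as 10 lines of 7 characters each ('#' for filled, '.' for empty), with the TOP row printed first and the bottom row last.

Answer: .......
.......
....#..
...##..
...#...
...##..
..##...
#.##...
##.#...
#..#...

Derivation:
Drop 1: L rot3 at col 2 lands with bottom-row=0; cleared 0 line(s) (total 0); column heights now [0 0 3 3 0 0 0], max=3
Drop 2: T rot1 at col 0 lands with bottom-row=0; cleared 0 line(s) (total 0); column heights now [3 2 3 3 0 0 0], max=3
Drop 3: S rot0 at col 2 lands with bottom-row=3; cleared 0 line(s) (total 0); column heights now [3 2 4 5 5 0 0], max=5
Drop 4: Z rot3 at col 3 lands with bottom-row=5; cleared 0 line(s) (total 0); column heights now [3 2 4 7 8 0 0], max=8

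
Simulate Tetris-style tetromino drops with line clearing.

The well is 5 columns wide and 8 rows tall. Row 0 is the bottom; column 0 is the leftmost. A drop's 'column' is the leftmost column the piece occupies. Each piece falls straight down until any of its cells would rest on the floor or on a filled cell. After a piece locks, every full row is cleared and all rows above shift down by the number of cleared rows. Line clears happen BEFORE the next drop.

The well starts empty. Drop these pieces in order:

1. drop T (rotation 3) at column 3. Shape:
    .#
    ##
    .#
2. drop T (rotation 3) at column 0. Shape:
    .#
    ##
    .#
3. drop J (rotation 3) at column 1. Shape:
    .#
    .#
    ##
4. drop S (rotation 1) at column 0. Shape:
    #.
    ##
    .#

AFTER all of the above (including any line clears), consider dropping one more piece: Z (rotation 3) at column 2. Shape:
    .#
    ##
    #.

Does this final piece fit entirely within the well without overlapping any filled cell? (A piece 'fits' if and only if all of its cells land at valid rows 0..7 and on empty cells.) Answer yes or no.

Answer: no

Derivation:
Drop 1: T rot3 at col 3 lands with bottom-row=0; cleared 0 line(s) (total 0); column heights now [0 0 0 2 3], max=3
Drop 2: T rot3 at col 0 lands with bottom-row=0; cleared 0 line(s) (total 0); column heights now [2 3 0 2 3], max=3
Drop 3: J rot3 at col 1 lands with bottom-row=3; cleared 0 line(s) (total 0); column heights now [2 4 6 2 3], max=6
Drop 4: S rot1 at col 0 lands with bottom-row=4; cleared 0 line(s) (total 0); column heights now [7 6 6 2 3], max=7
Test piece Z rot3 at col 2 (width 2): heights before test = [7 6 6 2 3]; fits = False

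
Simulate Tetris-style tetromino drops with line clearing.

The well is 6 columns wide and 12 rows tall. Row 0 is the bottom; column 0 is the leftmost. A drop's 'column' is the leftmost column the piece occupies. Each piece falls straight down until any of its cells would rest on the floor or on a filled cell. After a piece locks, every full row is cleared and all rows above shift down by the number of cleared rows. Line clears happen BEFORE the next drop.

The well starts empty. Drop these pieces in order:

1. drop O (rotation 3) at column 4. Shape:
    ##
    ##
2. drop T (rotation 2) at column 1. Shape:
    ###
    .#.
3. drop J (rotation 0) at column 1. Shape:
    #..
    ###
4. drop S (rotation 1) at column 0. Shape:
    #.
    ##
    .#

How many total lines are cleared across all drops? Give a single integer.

Drop 1: O rot3 at col 4 lands with bottom-row=0; cleared 0 line(s) (total 0); column heights now [0 0 0 0 2 2], max=2
Drop 2: T rot2 at col 1 lands with bottom-row=0; cleared 0 line(s) (total 0); column heights now [0 2 2 2 2 2], max=2
Drop 3: J rot0 at col 1 lands with bottom-row=2; cleared 0 line(s) (total 0); column heights now [0 4 3 3 2 2], max=4
Drop 4: S rot1 at col 0 lands with bottom-row=4; cleared 0 line(s) (total 0); column heights now [7 6 3 3 2 2], max=7

Answer: 0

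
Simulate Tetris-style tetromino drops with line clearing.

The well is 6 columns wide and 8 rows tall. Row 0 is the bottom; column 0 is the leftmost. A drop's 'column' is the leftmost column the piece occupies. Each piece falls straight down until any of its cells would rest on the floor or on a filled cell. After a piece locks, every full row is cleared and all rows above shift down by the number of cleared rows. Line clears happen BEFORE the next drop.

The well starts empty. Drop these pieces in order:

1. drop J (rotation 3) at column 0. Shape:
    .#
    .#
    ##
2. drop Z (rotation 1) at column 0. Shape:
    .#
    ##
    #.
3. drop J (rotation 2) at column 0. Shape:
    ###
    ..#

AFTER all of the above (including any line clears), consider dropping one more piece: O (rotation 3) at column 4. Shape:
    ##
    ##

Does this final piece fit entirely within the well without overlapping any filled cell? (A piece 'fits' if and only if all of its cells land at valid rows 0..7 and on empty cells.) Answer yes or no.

Drop 1: J rot3 at col 0 lands with bottom-row=0; cleared 0 line(s) (total 0); column heights now [1 3 0 0 0 0], max=3
Drop 2: Z rot1 at col 0 lands with bottom-row=2; cleared 0 line(s) (total 0); column heights now [4 5 0 0 0 0], max=5
Drop 3: J rot2 at col 0 lands with bottom-row=4; cleared 0 line(s) (total 0); column heights now [6 6 6 0 0 0], max=6
Test piece O rot3 at col 4 (width 2): heights before test = [6 6 6 0 0 0]; fits = True

Answer: yes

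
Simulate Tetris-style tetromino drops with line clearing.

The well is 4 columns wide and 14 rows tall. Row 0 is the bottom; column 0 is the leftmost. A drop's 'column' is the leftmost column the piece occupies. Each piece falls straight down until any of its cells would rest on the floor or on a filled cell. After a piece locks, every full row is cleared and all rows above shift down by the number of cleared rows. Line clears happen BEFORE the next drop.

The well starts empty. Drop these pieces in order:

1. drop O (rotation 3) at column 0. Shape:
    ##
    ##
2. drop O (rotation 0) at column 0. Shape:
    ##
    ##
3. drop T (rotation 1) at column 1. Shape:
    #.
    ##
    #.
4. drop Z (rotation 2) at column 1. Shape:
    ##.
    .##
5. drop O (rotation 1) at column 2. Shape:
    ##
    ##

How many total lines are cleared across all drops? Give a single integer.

Drop 1: O rot3 at col 0 lands with bottom-row=0; cleared 0 line(s) (total 0); column heights now [2 2 0 0], max=2
Drop 2: O rot0 at col 0 lands with bottom-row=2; cleared 0 line(s) (total 0); column heights now [4 4 0 0], max=4
Drop 3: T rot1 at col 1 lands with bottom-row=4; cleared 0 line(s) (total 0); column heights now [4 7 6 0], max=7
Drop 4: Z rot2 at col 1 lands with bottom-row=6; cleared 0 line(s) (total 0); column heights now [4 8 8 7], max=8
Drop 5: O rot1 at col 2 lands with bottom-row=8; cleared 0 line(s) (total 0); column heights now [4 8 10 10], max=10

Answer: 0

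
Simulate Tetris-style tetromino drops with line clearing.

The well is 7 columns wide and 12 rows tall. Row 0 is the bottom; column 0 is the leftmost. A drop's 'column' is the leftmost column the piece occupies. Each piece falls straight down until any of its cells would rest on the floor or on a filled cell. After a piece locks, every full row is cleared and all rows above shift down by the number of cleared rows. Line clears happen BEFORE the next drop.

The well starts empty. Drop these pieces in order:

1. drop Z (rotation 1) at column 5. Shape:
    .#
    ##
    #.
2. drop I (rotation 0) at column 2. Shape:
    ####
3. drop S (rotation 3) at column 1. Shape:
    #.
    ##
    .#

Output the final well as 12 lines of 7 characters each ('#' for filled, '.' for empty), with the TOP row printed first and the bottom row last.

Answer: .......
.......
.......
.......
.......
.......
.#.....
.##....
..#....
..#####
.....##
.....#.

Derivation:
Drop 1: Z rot1 at col 5 lands with bottom-row=0; cleared 0 line(s) (total 0); column heights now [0 0 0 0 0 2 3], max=3
Drop 2: I rot0 at col 2 lands with bottom-row=2; cleared 0 line(s) (total 0); column heights now [0 0 3 3 3 3 3], max=3
Drop 3: S rot3 at col 1 lands with bottom-row=3; cleared 0 line(s) (total 0); column heights now [0 6 5 3 3 3 3], max=6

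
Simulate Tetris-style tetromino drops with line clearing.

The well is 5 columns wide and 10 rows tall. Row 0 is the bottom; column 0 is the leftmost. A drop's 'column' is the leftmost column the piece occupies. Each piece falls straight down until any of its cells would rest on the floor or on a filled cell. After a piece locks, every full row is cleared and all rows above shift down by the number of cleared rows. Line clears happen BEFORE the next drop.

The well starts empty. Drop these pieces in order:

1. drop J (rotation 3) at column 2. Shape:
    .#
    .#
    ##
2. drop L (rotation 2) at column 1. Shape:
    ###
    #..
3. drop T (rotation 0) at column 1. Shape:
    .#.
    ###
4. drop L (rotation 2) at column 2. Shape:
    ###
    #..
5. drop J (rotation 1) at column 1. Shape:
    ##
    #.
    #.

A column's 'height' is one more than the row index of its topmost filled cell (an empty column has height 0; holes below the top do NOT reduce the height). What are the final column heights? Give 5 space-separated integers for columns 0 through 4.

Answer: 0 9 9 8 8

Derivation:
Drop 1: J rot3 at col 2 lands with bottom-row=0; cleared 0 line(s) (total 0); column heights now [0 0 1 3 0], max=3
Drop 2: L rot2 at col 1 lands with bottom-row=2; cleared 0 line(s) (total 0); column heights now [0 4 4 4 0], max=4
Drop 3: T rot0 at col 1 lands with bottom-row=4; cleared 0 line(s) (total 0); column heights now [0 5 6 5 0], max=6
Drop 4: L rot2 at col 2 lands with bottom-row=6; cleared 0 line(s) (total 0); column heights now [0 5 8 8 8], max=8
Drop 5: J rot1 at col 1 lands with bottom-row=6; cleared 0 line(s) (total 0); column heights now [0 9 9 8 8], max=9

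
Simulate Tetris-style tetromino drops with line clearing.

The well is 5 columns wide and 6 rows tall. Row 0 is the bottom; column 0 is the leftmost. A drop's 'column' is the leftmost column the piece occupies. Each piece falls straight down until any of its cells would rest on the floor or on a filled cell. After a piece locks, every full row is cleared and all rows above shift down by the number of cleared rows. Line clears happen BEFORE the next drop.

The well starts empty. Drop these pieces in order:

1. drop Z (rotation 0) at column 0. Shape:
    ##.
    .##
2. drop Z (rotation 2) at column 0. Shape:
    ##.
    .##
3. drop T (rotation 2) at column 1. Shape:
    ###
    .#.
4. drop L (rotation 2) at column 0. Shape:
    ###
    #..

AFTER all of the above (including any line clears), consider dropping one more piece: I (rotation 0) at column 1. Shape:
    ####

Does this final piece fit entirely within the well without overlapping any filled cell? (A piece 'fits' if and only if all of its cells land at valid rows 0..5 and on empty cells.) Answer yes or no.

Answer: no

Derivation:
Drop 1: Z rot0 at col 0 lands with bottom-row=0; cleared 0 line(s) (total 0); column heights now [2 2 1 0 0], max=2
Drop 2: Z rot2 at col 0 lands with bottom-row=2; cleared 0 line(s) (total 0); column heights now [4 4 3 0 0], max=4
Drop 3: T rot2 at col 1 lands with bottom-row=3; cleared 0 line(s) (total 0); column heights now [4 5 5 5 0], max=5
Drop 4: L rot2 at col 0 lands with bottom-row=4; cleared 0 line(s) (total 0); column heights now [6 6 6 5 0], max=6
Test piece I rot0 at col 1 (width 4): heights before test = [6 6 6 5 0]; fits = False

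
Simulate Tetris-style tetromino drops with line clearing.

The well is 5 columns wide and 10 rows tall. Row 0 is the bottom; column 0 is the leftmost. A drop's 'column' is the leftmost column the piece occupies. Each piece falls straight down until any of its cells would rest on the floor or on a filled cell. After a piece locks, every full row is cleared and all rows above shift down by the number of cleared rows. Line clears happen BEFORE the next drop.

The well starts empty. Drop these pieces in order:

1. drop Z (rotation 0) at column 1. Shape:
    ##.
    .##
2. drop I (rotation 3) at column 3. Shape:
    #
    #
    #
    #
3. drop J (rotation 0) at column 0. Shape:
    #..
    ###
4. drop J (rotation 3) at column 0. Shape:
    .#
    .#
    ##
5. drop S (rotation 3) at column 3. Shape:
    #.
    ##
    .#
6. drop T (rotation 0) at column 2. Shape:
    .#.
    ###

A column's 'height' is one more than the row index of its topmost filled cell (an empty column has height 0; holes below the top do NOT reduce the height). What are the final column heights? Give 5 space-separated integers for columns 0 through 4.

Answer: 5 7 8 9 8

Derivation:
Drop 1: Z rot0 at col 1 lands with bottom-row=0; cleared 0 line(s) (total 0); column heights now [0 2 2 1 0], max=2
Drop 2: I rot3 at col 3 lands with bottom-row=1; cleared 0 line(s) (total 0); column heights now [0 2 2 5 0], max=5
Drop 3: J rot0 at col 0 lands with bottom-row=2; cleared 0 line(s) (total 0); column heights now [4 3 3 5 0], max=5
Drop 4: J rot3 at col 0 lands with bottom-row=4; cleared 0 line(s) (total 0); column heights now [5 7 3 5 0], max=7
Drop 5: S rot3 at col 3 lands with bottom-row=4; cleared 0 line(s) (total 0); column heights now [5 7 3 7 6], max=7
Drop 6: T rot0 at col 2 lands with bottom-row=7; cleared 0 line(s) (total 0); column heights now [5 7 8 9 8], max=9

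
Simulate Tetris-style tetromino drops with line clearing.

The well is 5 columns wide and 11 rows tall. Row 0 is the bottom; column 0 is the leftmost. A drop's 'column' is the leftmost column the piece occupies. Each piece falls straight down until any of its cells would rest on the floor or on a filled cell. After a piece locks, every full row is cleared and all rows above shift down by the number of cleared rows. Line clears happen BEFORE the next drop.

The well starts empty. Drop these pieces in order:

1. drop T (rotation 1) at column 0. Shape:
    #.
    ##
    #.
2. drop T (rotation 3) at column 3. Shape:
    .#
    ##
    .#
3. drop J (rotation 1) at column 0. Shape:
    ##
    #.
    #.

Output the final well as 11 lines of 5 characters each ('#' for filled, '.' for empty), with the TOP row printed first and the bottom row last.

Answer: .....
.....
.....
.....
.....
##...
#....
#....
#...#
##.##
#...#

Derivation:
Drop 1: T rot1 at col 0 lands with bottom-row=0; cleared 0 line(s) (total 0); column heights now [3 2 0 0 0], max=3
Drop 2: T rot3 at col 3 lands with bottom-row=0; cleared 0 line(s) (total 0); column heights now [3 2 0 2 3], max=3
Drop 3: J rot1 at col 0 lands with bottom-row=3; cleared 0 line(s) (total 0); column heights now [6 6 0 2 3], max=6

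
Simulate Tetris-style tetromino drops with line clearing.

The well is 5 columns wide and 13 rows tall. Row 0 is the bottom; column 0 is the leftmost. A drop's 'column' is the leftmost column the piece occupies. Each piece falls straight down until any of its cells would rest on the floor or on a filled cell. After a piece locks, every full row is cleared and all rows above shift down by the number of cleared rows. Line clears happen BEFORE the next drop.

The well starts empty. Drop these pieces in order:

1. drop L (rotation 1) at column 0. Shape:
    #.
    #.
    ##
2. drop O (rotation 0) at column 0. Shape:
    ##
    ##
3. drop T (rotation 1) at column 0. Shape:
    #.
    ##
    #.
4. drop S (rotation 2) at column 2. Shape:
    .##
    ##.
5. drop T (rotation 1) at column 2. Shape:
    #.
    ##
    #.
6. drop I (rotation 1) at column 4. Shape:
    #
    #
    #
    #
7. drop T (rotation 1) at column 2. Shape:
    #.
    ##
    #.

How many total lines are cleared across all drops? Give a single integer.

Drop 1: L rot1 at col 0 lands with bottom-row=0; cleared 0 line(s) (total 0); column heights now [3 1 0 0 0], max=3
Drop 2: O rot0 at col 0 lands with bottom-row=3; cleared 0 line(s) (total 0); column heights now [5 5 0 0 0], max=5
Drop 3: T rot1 at col 0 lands with bottom-row=5; cleared 0 line(s) (total 0); column heights now [8 7 0 0 0], max=8
Drop 4: S rot2 at col 2 lands with bottom-row=0; cleared 0 line(s) (total 0); column heights now [8 7 1 2 2], max=8
Drop 5: T rot1 at col 2 lands with bottom-row=1; cleared 0 line(s) (total 0); column heights now [8 7 4 3 2], max=8
Drop 6: I rot1 at col 4 lands with bottom-row=2; cleared 0 line(s) (total 0); column heights now [8 7 4 3 6], max=8
Drop 7: T rot1 at col 2 lands with bottom-row=4; cleared 0 line(s) (total 0); column heights now [8 7 7 6 6], max=8

Answer: 0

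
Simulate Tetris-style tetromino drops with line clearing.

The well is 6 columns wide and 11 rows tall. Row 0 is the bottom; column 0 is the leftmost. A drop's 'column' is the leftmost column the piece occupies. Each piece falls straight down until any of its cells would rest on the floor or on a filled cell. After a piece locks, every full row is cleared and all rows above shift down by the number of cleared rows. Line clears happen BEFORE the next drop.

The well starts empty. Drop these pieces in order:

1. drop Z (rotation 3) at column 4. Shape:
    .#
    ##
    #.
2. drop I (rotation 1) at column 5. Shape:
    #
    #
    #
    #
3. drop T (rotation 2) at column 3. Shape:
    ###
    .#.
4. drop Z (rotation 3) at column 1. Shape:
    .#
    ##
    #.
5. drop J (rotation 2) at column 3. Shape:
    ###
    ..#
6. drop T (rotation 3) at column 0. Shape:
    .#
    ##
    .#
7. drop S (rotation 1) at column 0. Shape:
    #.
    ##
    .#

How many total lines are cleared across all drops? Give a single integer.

Answer: 0

Derivation:
Drop 1: Z rot3 at col 4 lands with bottom-row=0; cleared 0 line(s) (total 0); column heights now [0 0 0 0 2 3], max=3
Drop 2: I rot1 at col 5 lands with bottom-row=3; cleared 0 line(s) (total 0); column heights now [0 0 0 0 2 7], max=7
Drop 3: T rot2 at col 3 lands with bottom-row=6; cleared 0 line(s) (total 0); column heights now [0 0 0 8 8 8], max=8
Drop 4: Z rot3 at col 1 lands with bottom-row=0; cleared 0 line(s) (total 0); column heights now [0 2 3 8 8 8], max=8
Drop 5: J rot2 at col 3 lands with bottom-row=8; cleared 0 line(s) (total 0); column heights now [0 2 3 10 10 10], max=10
Drop 6: T rot3 at col 0 lands with bottom-row=2; cleared 0 line(s) (total 0); column heights now [4 5 3 10 10 10], max=10
Drop 7: S rot1 at col 0 lands with bottom-row=5; cleared 0 line(s) (total 0); column heights now [8 7 3 10 10 10], max=10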